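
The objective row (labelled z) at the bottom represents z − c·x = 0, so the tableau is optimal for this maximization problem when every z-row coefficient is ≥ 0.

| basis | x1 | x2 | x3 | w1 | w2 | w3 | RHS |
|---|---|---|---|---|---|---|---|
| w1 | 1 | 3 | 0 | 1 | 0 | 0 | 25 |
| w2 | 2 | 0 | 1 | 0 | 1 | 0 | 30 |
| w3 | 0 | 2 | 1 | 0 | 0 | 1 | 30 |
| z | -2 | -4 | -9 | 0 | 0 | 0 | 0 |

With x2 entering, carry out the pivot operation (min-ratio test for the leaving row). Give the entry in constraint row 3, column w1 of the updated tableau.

Ratio test on column x2 — row 1: 25/3 = 25/3; row 2: entry 0 ≤ 0; row 3: 30/2 = 15. Minimum is 25/3 at row 1 (w1 leaves); pivot element 3.
Divide row 1 by 3; eliminate column x2 from the other rows.
Row 3 update in column w1: 0 − 2·(1/3) = -2/3.

-2/3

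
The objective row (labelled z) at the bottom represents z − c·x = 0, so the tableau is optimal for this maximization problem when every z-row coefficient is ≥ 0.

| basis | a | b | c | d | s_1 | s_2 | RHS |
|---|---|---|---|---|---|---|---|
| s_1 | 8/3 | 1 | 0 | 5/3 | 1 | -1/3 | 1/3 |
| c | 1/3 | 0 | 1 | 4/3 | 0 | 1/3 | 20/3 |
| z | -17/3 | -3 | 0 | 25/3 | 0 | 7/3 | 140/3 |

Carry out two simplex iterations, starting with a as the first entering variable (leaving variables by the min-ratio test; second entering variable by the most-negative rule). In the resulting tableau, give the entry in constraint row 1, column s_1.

Ratio test on column a — row 1: (1/3)/(8/3) = 1/8; row 2: (20/3)/(1/3) = 20. Minimum is 1/8 at row 1 (s_1 leaves); pivot element 8/3.
Divide row 1 by 8/3; eliminate column a from the other rows.
Second iteration: most negative z-row entry is -7/8 in column b, so b enters.
Ratio test on column b — row 1: (1/8)/(3/8) = 1/3; row 2: entry -1/8 ≤ 0. Minimum is 1/3 at row 1 (a leaves); pivot element 3/8.
Divide row 1 by 3/8; eliminate column b from the other rows.
After both pivots, the entry at constraint row 1, column s_1 is 1.

1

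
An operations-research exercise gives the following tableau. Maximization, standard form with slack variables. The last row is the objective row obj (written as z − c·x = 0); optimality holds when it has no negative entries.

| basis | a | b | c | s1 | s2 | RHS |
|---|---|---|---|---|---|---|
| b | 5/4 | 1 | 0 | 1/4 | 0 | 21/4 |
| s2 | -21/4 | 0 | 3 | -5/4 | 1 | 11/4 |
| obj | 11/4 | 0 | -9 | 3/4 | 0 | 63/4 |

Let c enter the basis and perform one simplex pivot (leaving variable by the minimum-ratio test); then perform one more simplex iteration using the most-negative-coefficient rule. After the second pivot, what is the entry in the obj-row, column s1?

Ratio test on column c — row 1: entry 0 ≤ 0; row 2: (11/4)/3 = 11/12. Minimum is 11/12 at row 2 (s2 leaves); pivot element 3.
Divide row 2 by 3; eliminate column c from the other rows.
Second iteration: most negative obj-row entry is -13 in column a, so a enters.
Ratio test on column a — row 1: (21/4)/(5/4) = 21/5; row 2: entry -7/4 ≤ 0. Minimum is 21/5 at row 1 (b leaves); pivot element 5/4.
Divide row 1 by 5/4; eliminate column a from the other rows.
After both pivots, the entry at the obj-row, column s1 is -2/5.

-2/5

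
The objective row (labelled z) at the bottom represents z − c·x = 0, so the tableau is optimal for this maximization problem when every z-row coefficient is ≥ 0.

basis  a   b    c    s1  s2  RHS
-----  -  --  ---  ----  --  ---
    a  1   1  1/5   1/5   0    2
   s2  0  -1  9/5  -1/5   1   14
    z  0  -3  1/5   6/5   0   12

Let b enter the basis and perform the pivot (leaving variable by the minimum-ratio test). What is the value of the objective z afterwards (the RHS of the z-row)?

18

Ratio test on column b — row 1: 2/1 = 2; row 2: entry -1 ≤ 0. Minimum is 2 at row 1 (a leaves); pivot element 1.
Pivot on row 1; the z-row RHS becomes 12 − (-3)·2 = 18.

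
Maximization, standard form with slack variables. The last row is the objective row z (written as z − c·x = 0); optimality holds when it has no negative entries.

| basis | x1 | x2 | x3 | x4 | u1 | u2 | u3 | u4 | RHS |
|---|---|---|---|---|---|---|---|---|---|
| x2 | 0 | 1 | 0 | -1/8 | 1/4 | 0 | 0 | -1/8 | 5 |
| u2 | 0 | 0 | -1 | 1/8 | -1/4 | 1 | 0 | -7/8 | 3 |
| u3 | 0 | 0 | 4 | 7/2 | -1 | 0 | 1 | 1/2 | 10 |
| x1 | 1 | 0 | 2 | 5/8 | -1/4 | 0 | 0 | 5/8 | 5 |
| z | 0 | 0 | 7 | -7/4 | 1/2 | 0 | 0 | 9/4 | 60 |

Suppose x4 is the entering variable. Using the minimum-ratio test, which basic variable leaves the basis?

u3

Column x4 entries and ratios — x2: -1/8 ≤ 0, skip; u2: 3/(1/8) = 24; u3: 10/(7/2) = 20/7; x1: 5/(5/8) = 8.
Smallest ratio is 20/7 in the row of u3, so u3 leaves.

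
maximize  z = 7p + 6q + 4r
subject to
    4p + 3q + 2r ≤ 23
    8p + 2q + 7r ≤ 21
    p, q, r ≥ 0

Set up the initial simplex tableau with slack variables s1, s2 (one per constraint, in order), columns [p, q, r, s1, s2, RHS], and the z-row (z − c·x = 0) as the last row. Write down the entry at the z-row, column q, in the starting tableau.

The z-row carries the negated objective coefficients: the q entry is -6.

-6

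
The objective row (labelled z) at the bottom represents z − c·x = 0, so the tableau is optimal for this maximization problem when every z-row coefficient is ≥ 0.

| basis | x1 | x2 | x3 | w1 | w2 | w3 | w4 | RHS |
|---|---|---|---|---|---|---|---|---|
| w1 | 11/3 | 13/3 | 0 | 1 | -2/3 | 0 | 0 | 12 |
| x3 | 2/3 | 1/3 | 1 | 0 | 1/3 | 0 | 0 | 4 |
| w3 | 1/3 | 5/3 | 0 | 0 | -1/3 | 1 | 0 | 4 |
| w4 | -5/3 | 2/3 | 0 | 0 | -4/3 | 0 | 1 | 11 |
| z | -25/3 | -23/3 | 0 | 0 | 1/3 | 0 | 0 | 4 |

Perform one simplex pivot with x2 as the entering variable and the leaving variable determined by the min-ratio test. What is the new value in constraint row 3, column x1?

1/5

Ratio test on column x2 — row 1: 12/(13/3) = 36/13; row 2: 4/(1/3) = 12; row 3: 4/(5/3) = 12/5; row 4: 11/(2/3) = 33/2. Minimum is 12/5 at row 3 (w3 leaves); pivot element 5/3.
Divide row 3 by 5/3; eliminate column x2 from the other rows.
In the new row 3, the x1 entry is the old entry divided by the pivot: (1/3)/(5/3) = 1/5.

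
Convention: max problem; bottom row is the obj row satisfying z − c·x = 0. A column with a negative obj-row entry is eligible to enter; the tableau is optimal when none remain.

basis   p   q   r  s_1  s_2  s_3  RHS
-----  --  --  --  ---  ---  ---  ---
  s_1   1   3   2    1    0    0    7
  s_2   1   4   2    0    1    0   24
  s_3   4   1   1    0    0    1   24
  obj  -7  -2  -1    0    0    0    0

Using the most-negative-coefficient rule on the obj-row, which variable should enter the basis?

Negative obj-row entries: p: -7, q: -2, r: -1.
The most negative is -7 in column p, so p enters.

p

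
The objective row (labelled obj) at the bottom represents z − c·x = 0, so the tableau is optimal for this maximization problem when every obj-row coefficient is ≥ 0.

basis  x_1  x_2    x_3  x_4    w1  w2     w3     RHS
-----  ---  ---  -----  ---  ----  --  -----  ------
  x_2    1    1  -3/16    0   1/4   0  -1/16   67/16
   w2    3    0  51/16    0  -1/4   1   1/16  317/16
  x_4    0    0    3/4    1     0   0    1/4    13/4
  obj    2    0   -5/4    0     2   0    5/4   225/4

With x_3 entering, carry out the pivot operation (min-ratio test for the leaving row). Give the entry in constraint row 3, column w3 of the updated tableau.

1/3

Ratio test on column x_3 — row 1: entry -3/16 ≤ 0; row 2: (317/16)/(51/16) = 317/51; row 3: (13/4)/(3/4) = 13/3. Minimum is 13/3 at row 3 (x_4 leaves); pivot element 3/4.
Divide row 3 by 3/4; eliminate column x_3 from the other rows.
In the new row 3, the w3 entry is the old entry divided by the pivot: (1/4)/(3/4) = 1/3.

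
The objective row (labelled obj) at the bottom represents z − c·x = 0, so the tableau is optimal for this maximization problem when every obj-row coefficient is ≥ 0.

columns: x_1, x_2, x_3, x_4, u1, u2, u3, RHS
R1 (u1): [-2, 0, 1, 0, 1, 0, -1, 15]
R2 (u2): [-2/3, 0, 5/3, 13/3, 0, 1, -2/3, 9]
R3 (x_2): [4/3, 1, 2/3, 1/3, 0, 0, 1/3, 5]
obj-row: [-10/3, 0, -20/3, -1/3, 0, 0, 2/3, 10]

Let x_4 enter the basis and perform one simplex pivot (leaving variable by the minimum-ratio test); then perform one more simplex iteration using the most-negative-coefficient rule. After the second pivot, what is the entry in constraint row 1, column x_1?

Ratio test on column x_4 — row 1: entry 0 ≤ 0; row 2: 9/(13/3) = 27/13; row 3: 5/(1/3) = 15. Minimum is 27/13 at row 2 (u2 leaves); pivot element 13/3.
Divide row 2 by 13/3; eliminate column x_4 from the other rows.
Second iteration: most negative obj-row entry is -85/13 in column x_3, so x_3 enters.
Ratio test on column x_3 — row 1: 15/1 = 15; row 2: (27/13)/(5/13) = 27/5; row 3: (56/13)/(7/13) = 8. Minimum is 27/5 at row 2 (x_4 leaves); pivot element 5/13.
Divide row 2 by 5/13; eliminate column x_3 from the other rows.
After both pivots, the entry at constraint row 1, column x_1 is -8/5.

-8/5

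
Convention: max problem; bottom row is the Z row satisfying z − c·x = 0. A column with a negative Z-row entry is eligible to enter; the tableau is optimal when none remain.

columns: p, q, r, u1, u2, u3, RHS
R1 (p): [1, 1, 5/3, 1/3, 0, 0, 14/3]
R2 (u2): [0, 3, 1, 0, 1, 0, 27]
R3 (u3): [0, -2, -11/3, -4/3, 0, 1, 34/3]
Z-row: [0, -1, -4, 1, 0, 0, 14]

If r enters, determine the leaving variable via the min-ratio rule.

p

Column r entries and ratios — p: (14/3)/(5/3) = 14/5; u2: 27/1 = 27; u3: -11/3 ≤ 0, skip.
Smallest ratio is 14/5 in the row of p, so p leaves.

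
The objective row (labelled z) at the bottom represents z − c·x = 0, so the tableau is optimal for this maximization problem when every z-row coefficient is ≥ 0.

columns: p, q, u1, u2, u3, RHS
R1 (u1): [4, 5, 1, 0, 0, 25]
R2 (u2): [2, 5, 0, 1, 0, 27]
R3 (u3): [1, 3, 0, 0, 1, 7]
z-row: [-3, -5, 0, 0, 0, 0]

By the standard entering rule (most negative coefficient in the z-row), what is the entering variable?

q

Negative z-row entries: p: -3, q: -5.
The most negative is -5 in column q, so q enters.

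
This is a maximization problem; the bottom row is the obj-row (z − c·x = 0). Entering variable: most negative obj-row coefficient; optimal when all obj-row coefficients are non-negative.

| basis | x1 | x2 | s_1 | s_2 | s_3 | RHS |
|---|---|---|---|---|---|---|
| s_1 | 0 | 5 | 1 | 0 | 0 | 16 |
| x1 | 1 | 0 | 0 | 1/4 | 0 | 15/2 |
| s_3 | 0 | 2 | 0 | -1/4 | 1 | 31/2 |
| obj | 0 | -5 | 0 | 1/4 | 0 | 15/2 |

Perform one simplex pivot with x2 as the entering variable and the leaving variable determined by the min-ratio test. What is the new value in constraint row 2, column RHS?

15/2

Ratio test on column x2 — row 1: 16/5 = 16/5; row 2: entry 0 ≤ 0; row 3: (31/2)/2 = 31/4. Minimum is 16/5 at row 1 (s_1 leaves); pivot element 5.
Divide row 1 by 5; eliminate column x2 from the other rows.
Row 2 update in column RHS: 15/2 − 0·(16/5) = 15/2.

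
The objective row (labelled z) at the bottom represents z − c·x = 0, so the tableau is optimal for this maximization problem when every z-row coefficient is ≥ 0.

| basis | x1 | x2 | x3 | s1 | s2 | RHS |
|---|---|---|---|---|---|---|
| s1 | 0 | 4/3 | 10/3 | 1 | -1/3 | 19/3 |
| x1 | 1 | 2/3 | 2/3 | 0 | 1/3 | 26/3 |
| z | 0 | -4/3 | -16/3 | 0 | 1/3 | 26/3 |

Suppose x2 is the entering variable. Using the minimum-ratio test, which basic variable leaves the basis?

Column x2 entries and ratios — s1: (19/3)/(4/3) = 19/4; x1: (26/3)/(2/3) = 13.
Smallest ratio is 19/4 in the row of s1, so s1 leaves.

s1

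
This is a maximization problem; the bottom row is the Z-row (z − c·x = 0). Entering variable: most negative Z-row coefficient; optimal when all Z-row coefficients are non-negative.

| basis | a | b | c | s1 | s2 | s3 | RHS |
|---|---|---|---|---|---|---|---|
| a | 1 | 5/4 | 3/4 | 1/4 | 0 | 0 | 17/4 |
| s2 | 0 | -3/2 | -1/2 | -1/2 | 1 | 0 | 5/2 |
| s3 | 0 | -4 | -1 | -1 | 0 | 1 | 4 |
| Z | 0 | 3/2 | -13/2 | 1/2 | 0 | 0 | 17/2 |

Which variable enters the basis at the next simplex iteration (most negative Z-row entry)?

Negative Z-row entries: c: -13/2.
The most negative is -13/2 in column c, so c enters.

c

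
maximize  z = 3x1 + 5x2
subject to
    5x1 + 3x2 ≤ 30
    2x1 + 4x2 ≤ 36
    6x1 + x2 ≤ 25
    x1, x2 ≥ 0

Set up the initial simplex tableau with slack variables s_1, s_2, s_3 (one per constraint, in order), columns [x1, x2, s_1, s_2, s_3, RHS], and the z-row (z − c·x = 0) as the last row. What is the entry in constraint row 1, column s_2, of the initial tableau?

0

Slack s_2 belongs to constraint 2; its column is the unit vector e_2, so the entry in row 1 is 0.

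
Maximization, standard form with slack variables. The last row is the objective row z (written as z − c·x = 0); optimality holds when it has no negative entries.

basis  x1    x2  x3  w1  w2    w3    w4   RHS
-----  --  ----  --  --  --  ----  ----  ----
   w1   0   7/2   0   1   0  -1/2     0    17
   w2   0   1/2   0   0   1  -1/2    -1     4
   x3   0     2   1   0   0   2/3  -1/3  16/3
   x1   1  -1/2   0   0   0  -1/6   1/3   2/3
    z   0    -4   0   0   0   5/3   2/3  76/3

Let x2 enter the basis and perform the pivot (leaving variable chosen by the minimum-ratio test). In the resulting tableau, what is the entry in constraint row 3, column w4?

-1/6

Ratio test on column x2 — row 1: 17/(7/2) = 34/7; row 2: 4/(1/2) = 8; row 3: (16/3)/2 = 8/3; row 4: entry -1/2 ≤ 0. Minimum is 8/3 at row 3 (x3 leaves); pivot element 2.
Divide row 3 by 2; eliminate column x2 from the other rows.
In the new row 3, the w4 entry is the old entry divided by the pivot: (-1/3)/2 = -1/6.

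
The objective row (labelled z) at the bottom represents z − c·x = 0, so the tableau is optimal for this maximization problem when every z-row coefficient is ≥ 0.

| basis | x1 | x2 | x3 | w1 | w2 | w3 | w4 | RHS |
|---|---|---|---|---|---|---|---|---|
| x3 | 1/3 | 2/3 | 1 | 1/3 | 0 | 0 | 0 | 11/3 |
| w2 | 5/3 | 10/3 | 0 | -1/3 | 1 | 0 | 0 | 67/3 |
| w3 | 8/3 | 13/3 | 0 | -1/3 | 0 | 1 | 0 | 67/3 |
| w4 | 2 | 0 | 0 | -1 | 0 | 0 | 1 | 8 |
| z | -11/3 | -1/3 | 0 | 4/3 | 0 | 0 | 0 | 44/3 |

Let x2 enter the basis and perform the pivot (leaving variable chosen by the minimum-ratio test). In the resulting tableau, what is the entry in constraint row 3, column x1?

Ratio test on column x2 — row 1: (11/3)/(2/3) = 11/2; row 2: (67/3)/(10/3) = 67/10; row 3: (67/3)/(13/3) = 67/13; row 4: entry 0 ≤ 0. Minimum is 67/13 at row 3 (w3 leaves); pivot element 13/3.
Divide row 3 by 13/3; eliminate column x2 from the other rows.
In the new row 3, the x1 entry is the old entry divided by the pivot: (8/3)/(13/3) = 8/13.

8/13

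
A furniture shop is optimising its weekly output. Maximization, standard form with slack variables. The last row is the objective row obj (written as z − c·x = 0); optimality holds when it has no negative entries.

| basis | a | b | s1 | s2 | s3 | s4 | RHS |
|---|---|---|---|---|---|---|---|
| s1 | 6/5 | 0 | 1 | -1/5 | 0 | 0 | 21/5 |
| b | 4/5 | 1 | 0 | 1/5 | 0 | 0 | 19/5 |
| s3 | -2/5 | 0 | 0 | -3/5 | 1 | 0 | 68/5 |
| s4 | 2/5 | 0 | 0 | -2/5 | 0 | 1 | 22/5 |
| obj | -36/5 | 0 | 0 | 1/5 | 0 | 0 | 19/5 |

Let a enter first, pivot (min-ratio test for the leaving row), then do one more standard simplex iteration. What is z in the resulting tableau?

32

Ratio test on column a — row 1: (21/5)/(6/5) = 7/2; row 2: (19/5)/(4/5) = 19/4; row 3: entry -2/5 ≤ 0; row 4: (22/5)/(2/5) = 11. Minimum is 7/2 at row 1 (s1 leaves); pivot element 6/5.
Pivot on row 1; the obj-row RHS becomes 19/5 − (-36/5)·(7/2) = 29.
Next entering variable (most negative obj-row entry -1): s2.
Ratio test on column s2 — row 1: entry -1/6 ≤ 0; row 2: 1/(1/3) = 3; row 3: entry -2/3 ≤ 0; row 4: entry -1/3 ≤ 0. Minimum is 3 at row 2 (b leaves); pivot element 1/3.
After the second pivot the obj-row RHS is 29 − (-1)·3 = 32.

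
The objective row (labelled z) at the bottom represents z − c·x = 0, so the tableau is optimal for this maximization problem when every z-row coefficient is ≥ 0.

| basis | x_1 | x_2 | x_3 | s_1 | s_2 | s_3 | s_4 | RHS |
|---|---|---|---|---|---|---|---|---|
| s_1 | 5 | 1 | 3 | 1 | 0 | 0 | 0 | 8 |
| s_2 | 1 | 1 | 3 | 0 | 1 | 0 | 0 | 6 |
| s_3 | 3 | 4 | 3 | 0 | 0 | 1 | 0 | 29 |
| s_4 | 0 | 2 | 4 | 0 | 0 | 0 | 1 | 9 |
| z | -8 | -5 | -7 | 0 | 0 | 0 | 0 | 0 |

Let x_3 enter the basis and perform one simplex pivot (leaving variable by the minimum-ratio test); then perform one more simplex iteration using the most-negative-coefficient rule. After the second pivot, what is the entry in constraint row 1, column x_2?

Ratio test on column x_3 — row 1: 8/3 = 8/3; row 2: 6/3 = 2; row 3: 29/3 = 29/3; row 4: 9/4 = 9/4. Minimum is 2 at row 2 (s_2 leaves); pivot element 3.
Divide row 2 by 3; eliminate column x_3 from the other rows.
Second iteration: most negative z-row entry is -17/3 in column x_1, so x_1 enters.
Ratio test on column x_1 — row 1: 2/4 = 1/2; row 2: 2/(1/3) = 6; row 3: 23/2 = 23/2; row 4: entry -4/3 ≤ 0. Minimum is 1/2 at row 1 (s_1 leaves); pivot element 4.
Divide row 1 by 4; eliminate column x_1 from the other rows.
After both pivots, the entry at constraint row 1, column x_2 is 0.

0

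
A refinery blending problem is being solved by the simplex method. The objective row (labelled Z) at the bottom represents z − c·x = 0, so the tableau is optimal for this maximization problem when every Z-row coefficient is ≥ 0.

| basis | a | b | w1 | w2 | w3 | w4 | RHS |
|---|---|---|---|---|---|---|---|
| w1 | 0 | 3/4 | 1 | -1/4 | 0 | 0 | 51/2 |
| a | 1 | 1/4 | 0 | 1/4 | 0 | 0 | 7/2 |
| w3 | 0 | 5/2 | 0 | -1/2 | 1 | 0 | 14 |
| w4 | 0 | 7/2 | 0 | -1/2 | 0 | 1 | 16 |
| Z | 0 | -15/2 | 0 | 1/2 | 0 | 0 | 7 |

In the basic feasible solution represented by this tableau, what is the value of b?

b is not in the basis, so in the current basic feasible solution b = 0.

0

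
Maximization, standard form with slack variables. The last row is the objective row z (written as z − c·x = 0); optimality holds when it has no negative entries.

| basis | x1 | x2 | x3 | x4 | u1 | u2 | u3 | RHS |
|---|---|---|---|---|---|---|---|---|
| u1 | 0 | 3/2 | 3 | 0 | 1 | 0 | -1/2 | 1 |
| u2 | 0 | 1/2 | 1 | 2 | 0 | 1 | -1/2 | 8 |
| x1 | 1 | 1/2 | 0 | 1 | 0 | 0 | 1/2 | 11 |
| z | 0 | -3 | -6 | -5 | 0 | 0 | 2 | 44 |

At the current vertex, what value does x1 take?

x1 is basic (row 3); its value is the RHS of that row, 11.

11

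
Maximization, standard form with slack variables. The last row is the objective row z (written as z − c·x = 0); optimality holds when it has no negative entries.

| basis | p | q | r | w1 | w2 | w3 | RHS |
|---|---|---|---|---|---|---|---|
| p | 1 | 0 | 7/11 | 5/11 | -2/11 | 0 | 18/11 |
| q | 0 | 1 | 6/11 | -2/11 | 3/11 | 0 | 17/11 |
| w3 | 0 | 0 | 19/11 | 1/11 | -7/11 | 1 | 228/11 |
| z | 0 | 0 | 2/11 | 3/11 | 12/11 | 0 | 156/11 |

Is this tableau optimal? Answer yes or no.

Every z-row coefficient is ≥ 0, so the tableau is optimal.

yes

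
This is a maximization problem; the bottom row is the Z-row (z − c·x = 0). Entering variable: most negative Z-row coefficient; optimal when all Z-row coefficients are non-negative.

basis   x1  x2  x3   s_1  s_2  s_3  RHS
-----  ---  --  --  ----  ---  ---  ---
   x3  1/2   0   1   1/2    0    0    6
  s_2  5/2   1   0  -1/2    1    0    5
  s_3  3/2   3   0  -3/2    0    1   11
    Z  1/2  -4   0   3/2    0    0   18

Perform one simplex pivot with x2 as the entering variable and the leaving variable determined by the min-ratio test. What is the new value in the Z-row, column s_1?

-1/2

Ratio test on column x2 — row 1: entry 0 ≤ 0; row 2: 5/1 = 5; row 3: 11/3 = 11/3. Minimum is 11/3 at row 3 (s_3 leaves); pivot element 3.
Divide row 3 by 3; eliminate column x2 from the other rows.
Z-row update in column s_1: 3/2 − (-4)·(-1/2) = -1/2.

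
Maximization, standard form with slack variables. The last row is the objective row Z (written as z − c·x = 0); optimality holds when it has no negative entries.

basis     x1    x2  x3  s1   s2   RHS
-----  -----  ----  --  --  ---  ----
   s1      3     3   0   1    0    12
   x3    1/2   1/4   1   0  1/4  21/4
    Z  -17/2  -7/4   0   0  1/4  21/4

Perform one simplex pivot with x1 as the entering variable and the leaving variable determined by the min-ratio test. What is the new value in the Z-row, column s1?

Ratio test on column x1 — row 1: 12/3 = 4; row 2: (21/4)/(1/2) = 21/2. Minimum is 4 at row 1 (s1 leaves); pivot element 3.
Divide row 1 by 3; eliminate column x1 from the other rows.
Z-row update in column s1: 0 − (-17/2)·(1/3) = 17/6.

17/6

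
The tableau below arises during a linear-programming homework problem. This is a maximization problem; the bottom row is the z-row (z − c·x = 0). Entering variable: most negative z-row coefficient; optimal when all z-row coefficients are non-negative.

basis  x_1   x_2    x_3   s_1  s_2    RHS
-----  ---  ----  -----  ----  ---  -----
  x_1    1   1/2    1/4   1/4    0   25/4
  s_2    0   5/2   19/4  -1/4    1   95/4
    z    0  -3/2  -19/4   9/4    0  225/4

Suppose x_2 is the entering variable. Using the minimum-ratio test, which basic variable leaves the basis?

s_2

Column x_2 entries and ratios — x_1: (25/4)/(1/2) = 25/2; s_2: (95/4)/(5/2) = 19/2.
Smallest ratio is 19/2 in the row of s_2, so s_2 leaves.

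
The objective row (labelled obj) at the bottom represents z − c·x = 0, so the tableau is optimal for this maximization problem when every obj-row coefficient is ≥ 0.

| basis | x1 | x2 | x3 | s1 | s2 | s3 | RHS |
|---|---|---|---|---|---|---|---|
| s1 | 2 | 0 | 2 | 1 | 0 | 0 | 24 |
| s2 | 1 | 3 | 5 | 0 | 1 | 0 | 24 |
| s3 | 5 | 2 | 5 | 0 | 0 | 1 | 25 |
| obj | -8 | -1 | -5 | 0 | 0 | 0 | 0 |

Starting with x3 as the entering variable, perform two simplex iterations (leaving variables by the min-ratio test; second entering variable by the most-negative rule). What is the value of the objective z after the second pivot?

103/4

Ratio test on column x3 — row 1: 24/2 = 12; row 2: 24/5 = 24/5; row 3: 25/5 = 5. Minimum is 24/5 at row 2 (s2 leaves); pivot element 5.
Pivot on row 2; the obj-row RHS becomes 0 − (-5)·(24/5) = 24.
Next entering variable (most negative obj-row entry -7): x1.
Ratio test on column x1 — row 1: (72/5)/(8/5) = 9; row 2: (24/5)/(1/5) = 24; row 3: 1/4 = 1/4. Minimum is 1/4 at row 3 (s3 leaves); pivot element 4.
After the second pivot the obj-row RHS is 24 − (-7)·(1/4) = 103/4.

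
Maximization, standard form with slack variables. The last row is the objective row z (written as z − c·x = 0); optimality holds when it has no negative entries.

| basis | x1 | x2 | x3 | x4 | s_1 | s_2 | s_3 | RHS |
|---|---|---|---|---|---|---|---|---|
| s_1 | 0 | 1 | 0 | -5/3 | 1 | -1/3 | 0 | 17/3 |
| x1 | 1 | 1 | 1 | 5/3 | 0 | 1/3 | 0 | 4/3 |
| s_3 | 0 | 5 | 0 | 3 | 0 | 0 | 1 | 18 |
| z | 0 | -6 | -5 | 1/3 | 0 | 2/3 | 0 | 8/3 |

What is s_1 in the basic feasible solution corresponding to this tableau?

17/3

s_1 is basic (row 1); its value is the RHS of that row, 17/3.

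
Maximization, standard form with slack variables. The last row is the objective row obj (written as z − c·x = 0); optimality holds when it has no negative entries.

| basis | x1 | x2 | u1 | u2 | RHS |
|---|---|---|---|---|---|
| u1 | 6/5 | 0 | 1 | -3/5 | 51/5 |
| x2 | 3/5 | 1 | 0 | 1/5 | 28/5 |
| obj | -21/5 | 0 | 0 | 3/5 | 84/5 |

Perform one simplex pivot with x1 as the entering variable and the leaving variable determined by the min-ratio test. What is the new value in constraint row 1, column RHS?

17/2

Ratio test on column x1 — row 1: (51/5)/(6/5) = 17/2; row 2: (28/5)/(3/5) = 28/3. Minimum is 17/2 at row 1 (u1 leaves); pivot element 6/5.
Divide row 1 by 6/5; eliminate column x1 from the other rows.
In the new row 1, the RHS entry is the old entry divided by the pivot: (51/5)/(6/5) = 17/2.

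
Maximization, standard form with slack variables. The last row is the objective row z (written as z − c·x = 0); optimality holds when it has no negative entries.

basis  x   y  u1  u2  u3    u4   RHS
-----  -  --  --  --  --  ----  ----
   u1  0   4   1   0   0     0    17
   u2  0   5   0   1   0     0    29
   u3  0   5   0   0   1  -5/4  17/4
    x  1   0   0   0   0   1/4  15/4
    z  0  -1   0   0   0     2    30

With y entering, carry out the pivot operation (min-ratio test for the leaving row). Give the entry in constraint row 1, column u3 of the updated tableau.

Ratio test on column y — row 1: 17/4 = 17/4; row 2: 29/5 = 29/5; row 3: (17/4)/5 = 17/20; row 4: entry 0 ≤ 0. Minimum is 17/20 at row 3 (u3 leaves); pivot element 5.
Divide row 3 by 5; eliminate column y from the other rows.
Row 1 update in column u3: 0 − 4·(1/5) = -4/5.

-4/5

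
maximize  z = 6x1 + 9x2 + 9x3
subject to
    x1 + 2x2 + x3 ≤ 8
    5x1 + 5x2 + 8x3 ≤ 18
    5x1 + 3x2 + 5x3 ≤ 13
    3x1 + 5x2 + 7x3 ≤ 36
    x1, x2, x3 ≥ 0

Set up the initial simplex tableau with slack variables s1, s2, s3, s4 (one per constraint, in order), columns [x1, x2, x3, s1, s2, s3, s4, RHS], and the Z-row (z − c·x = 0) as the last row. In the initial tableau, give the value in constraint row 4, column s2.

0

Slack s2 belongs to constraint 2; its column is the unit vector e_2, so the entry in row 4 is 0.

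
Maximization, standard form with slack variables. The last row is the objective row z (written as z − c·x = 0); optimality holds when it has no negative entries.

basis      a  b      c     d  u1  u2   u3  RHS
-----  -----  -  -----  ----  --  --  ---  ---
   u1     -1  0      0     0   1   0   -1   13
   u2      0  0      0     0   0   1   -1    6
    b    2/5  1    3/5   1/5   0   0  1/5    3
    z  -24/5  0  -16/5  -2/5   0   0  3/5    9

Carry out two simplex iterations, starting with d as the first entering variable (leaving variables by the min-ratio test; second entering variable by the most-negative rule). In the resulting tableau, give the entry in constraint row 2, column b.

Ratio test on column d — row 1: entry 0 ≤ 0; row 2: entry 0 ≤ 0; row 3: 3/(1/5) = 15. Minimum is 15 at row 3 (b leaves); pivot element 1/5.
Divide row 3 by 1/5; eliminate column d from the other rows.
Second iteration: most negative z-row entry is -4 in column a, so a enters.
Ratio test on column a — row 1: entry -1 ≤ 0; row 2: entry 0 ≤ 0; row 3: 15/2 = 15/2. Minimum is 15/2 at row 3 (d leaves); pivot element 2.
Divide row 3 by 2; eliminate column a from the other rows.
After both pivots, the entry at constraint row 2, column b is 0.

0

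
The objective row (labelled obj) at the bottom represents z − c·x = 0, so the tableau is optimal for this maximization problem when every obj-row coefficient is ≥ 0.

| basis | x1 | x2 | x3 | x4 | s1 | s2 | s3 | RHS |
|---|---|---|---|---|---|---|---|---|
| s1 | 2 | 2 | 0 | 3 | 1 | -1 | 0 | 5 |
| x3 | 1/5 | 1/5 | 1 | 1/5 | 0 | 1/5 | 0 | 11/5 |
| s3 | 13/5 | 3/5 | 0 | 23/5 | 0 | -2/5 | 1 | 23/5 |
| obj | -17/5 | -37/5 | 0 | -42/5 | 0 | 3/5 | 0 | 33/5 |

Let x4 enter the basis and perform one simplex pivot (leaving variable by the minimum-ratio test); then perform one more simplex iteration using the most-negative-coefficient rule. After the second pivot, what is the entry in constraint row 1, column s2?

Ratio test on column x4 — row 1: 5/3 = 5/3; row 2: (11/5)/(1/5) = 11; row 3: (23/5)/(23/5) = 1. Minimum is 1 at row 3 (s3 leaves); pivot element 23/5.
Divide row 3 by 23/5; eliminate column x4 from the other rows.
Second iteration: most negative obj-row entry is -145/23 in column x2, so x2 enters.
Ratio test on column x2 — row 1: 2/(37/23) = 46/37; row 2: 2/(4/23) = 23/2; row 3: 1/(3/23) = 23/3. Minimum is 46/37 at row 1 (s1 leaves); pivot element 37/23.
Divide row 1 by 37/23; eliminate column x2 from the other rows.
After both pivots, the entry at constraint row 1, column s2 is -17/37.

-17/37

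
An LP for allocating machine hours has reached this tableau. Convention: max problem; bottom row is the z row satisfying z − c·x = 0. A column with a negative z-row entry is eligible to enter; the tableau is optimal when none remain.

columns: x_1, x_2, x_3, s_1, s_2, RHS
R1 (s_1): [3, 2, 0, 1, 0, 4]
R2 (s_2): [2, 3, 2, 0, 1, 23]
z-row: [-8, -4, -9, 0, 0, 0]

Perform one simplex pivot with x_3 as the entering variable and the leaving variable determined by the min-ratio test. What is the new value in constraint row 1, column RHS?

Ratio test on column x_3 — row 1: entry 0 ≤ 0; row 2: 23/2 = 23/2. Minimum is 23/2 at row 2 (s_2 leaves); pivot element 2.
Divide row 2 by 2; eliminate column x_3 from the other rows.
Row 1 update in column RHS: 4 − 0·(23/2) = 4.

4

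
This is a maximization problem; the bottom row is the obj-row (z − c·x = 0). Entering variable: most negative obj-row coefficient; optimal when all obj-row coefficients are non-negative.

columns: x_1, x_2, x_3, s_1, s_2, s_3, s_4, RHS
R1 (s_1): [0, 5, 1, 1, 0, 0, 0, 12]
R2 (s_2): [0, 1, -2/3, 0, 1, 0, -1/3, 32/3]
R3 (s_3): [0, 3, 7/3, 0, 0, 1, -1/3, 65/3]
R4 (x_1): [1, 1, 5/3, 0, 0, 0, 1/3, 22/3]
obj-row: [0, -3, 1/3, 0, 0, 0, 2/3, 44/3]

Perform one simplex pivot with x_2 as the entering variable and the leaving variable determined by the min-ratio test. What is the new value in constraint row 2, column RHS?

Ratio test on column x_2 — row 1: 12/5 = 12/5; row 2: (32/3)/1 = 32/3; row 3: (65/3)/3 = 65/9; row 4: (22/3)/1 = 22/3. Minimum is 12/5 at row 1 (s_1 leaves); pivot element 5.
Divide row 1 by 5; eliminate column x_2 from the other rows.
Row 2 update in column RHS: 32/3 − 1·(12/5) = 124/15.

124/15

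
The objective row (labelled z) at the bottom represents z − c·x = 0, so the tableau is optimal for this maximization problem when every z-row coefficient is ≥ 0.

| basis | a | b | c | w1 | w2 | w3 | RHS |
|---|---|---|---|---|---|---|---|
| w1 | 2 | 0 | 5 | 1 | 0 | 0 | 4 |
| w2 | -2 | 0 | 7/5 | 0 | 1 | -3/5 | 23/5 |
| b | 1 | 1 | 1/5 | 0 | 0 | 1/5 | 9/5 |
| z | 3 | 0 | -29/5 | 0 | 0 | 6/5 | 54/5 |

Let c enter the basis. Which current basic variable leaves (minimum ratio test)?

Column c entries and ratios — w1: 4/5 = 4/5; w2: (23/5)/(7/5) = 23/7; b: (9/5)/(1/5) = 9.
Smallest ratio is 4/5 in the row of w1, so w1 leaves.

w1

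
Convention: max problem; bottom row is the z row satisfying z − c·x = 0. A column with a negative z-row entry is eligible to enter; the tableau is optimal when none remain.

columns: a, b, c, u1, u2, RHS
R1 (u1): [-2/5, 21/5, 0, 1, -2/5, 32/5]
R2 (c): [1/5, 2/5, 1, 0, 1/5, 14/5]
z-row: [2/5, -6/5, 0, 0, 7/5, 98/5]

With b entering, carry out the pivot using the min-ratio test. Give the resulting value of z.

150/7

Ratio test on column b — row 1: (32/5)/(21/5) = 32/21; row 2: (14/5)/(2/5) = 7. Minimum is 32/21 at row 1 (u1 leaves); pivot element 21/5.
Pivot on row 1; the z-row RHS becomes 98/5 − (-6/5)·(32/21) = 150/7.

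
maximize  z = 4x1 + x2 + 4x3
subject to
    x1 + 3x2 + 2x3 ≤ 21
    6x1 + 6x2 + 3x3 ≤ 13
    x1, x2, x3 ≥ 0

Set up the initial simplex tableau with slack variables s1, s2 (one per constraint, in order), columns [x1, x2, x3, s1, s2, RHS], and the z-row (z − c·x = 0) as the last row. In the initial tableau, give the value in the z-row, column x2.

The z-row carries the negated objective coefficients: the x2 entry is -1.

-1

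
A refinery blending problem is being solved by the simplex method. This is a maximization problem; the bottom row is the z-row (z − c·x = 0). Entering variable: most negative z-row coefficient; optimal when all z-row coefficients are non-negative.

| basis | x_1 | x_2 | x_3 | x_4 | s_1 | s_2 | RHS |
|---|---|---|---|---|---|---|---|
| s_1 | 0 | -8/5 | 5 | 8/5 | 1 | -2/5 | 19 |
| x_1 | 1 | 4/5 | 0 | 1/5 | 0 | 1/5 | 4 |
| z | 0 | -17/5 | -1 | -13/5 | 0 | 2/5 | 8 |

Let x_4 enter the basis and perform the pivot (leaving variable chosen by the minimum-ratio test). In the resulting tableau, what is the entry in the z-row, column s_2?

Ratio test on column x_4 — row 1: 19/(8/5) = 95/8; row 2: 4/(1/5) = 20. Minimum is 95/8 at row 1 (s_1 leaves); pivot element 8/5.
Divide row 1 by 8/5; eliminate column x_4 from the other rows.
z-row update in column s_2: 2/5 − (-13/5)·(-1/4) = -1/4.

-1/4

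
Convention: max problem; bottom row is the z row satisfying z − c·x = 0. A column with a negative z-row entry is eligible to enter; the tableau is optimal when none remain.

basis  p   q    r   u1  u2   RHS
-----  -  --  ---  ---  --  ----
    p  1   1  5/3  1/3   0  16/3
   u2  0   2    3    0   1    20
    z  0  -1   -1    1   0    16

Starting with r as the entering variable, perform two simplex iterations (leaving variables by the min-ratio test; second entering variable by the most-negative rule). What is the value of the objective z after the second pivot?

64/3

Ratio test on column r — row 1: (16/3)/(5/3) = 16/5; row 2: 20/3 = 20/3. Minimum is 16/5 at row 1 (p leaves); pivot element 5/3.
Pivot on row 1; the z-row RHS becomes 16 − (-1)·(16/5) = 96/5.
Next entering variable (most negative z-row entry -2/5): q.
Ratio test on column q — row 1: (16/5)/(3/5) = 16/3; row 2: (52/5)/(1/5) = 52. Minimum is 16/3 at row 1 (r leaves); pivot element 3/5.
After the second pivot the z-row RHS is 96/5 − (-2/5)·(16/3) = 64/3.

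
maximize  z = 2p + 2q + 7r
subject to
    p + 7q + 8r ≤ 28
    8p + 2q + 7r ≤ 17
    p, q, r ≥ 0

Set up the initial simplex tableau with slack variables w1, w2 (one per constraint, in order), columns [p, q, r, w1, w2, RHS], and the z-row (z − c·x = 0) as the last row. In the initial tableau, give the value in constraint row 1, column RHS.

28

The RHS of constraint 1 is b_1 = 28.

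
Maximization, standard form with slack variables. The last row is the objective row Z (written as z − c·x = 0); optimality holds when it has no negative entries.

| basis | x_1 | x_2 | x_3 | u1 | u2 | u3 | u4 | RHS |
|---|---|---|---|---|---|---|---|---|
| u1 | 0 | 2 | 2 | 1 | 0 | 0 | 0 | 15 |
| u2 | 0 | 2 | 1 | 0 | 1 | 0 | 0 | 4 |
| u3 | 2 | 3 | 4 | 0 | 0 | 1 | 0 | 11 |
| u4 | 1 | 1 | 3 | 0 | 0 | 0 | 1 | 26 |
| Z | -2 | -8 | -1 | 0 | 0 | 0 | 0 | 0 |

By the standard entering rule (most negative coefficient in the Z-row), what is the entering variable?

Negative Z-row entries: x_1: -2, x_2: -8, x_3: -1.
The most negative is -8 in column x_2, so x_2 enters.

x_2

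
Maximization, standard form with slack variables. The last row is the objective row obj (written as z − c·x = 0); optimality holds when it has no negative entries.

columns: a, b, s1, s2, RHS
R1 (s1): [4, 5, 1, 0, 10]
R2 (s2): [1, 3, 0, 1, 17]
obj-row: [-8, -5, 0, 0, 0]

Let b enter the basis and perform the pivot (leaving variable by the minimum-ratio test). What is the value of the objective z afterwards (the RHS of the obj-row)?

Ratio test on column b — row 1: 10/5 = 2; row 2: 17/3 = 17/3. Minimum is 2 at row 1 (s1 leaves); pivot element 5.
Pivot on row 1; the obj-row RHS becomes 0 − (-5)·2 = 10.

10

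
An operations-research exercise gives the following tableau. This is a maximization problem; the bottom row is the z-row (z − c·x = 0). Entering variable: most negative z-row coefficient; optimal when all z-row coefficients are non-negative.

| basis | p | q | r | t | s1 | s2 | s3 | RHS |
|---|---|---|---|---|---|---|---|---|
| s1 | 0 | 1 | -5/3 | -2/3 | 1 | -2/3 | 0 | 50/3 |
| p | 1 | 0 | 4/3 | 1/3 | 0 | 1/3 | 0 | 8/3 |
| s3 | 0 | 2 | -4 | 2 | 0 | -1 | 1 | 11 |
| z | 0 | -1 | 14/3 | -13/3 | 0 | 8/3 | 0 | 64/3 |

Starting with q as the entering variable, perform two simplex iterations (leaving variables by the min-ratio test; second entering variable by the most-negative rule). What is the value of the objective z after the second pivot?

Ratio test on column q — row 1: (50/3)/1 = 50/3; row 2: entry 0 ≤ 0; row 3: 11/2 = 11/2. Minimum is 11/2 at row 3 (s3 leaves); pivot element 2.
Pivot on row 3; the z-row RHS becomes 64/3 − (-1)·(11/2) = 161/6.
Next entering variable (most negative z-row entry -10/3): t.
Ratio test on column t — row 1: entry -5/3 ≤ 0; row 2: (8/3)/(1/3) = 8; row 3: (11/2)/1 = 11/2. Minimum is 11/2 at row 3 (q leaves); pivot element 1.
After the second pivot the z-row RHS is 161/6 − (-10/3)·(11/2) = 271/6.

271/6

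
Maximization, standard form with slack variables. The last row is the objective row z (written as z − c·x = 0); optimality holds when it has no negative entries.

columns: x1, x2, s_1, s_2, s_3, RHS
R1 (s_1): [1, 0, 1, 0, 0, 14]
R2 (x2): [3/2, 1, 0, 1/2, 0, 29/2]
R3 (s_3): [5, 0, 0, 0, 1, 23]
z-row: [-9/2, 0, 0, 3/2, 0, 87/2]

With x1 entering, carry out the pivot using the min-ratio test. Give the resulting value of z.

Ratio test on column x1 — row 1: 14/1 = 14; row 2: (29/2)/(3/2) = 29/3; row 3: 23/5 = 23/5. Minimum is 23/5 at row 3 (s_3 leaves); pivot element 5.
Pivot on row 3; the z-row RHS becomes 87/2 − (-9/2)·(23/5) = 321/5.

321/5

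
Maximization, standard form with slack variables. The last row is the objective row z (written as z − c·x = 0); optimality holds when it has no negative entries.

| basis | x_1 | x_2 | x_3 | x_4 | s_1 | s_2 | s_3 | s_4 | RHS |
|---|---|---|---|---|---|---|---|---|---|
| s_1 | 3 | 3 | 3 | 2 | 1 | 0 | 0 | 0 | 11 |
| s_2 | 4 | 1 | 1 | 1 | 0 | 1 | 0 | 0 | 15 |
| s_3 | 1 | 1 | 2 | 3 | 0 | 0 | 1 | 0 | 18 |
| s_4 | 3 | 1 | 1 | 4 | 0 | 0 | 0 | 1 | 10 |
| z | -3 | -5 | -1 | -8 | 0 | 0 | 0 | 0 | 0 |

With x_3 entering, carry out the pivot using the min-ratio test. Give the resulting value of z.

Ratio test on column x_3 — row 1: 11/3 = 11/3; row 2: 15/1 = 15; row 3: 18/2 = 9; row 4: 10/1 = 10. Minimum is 11/3 at row 1 (s_1 leaves); pivot element 3.
Pivot on row 1; the z-row RHS becomes 0 − (-1)·(11/3) = 11/3.

11/3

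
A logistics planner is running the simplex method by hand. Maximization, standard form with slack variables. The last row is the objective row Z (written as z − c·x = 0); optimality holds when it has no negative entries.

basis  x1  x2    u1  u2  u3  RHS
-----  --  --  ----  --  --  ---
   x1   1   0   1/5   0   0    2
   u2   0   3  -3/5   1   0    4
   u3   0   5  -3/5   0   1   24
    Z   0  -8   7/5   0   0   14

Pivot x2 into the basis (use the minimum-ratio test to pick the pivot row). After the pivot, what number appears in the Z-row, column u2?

Ratio test on column x2 — row 1: entry 0 ≤ 0; row 2: 4/3 = 4/3; row 3: 24/5 = 24/5. Minimum is 4/3 at row 2 (u2 leaves); pivot element 3.
Divide row 2 by 3; eliminate column x2 from the other rows.
Z-row update in column u2: 0 − (-8)·(1/3) = 8/3.

8/3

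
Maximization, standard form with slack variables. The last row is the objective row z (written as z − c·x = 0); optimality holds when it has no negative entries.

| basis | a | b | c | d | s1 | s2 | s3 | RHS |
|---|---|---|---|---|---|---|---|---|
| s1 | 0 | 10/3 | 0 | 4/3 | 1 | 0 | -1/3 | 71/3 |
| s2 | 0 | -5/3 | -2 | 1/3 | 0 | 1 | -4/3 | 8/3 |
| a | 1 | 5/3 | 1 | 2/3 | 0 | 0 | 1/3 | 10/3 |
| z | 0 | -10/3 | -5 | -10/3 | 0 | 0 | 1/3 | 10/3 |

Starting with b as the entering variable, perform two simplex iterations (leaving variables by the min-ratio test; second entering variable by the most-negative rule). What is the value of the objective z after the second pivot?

20

Ratio test on column b — row 1: (71/3)/(10/3) = 71/10; row 2: entry -5/3 ≤ 0; row 3: (10/3)/(5/3) = 2. Minimum is 2 at row 3 (a leaves); pivot element 5/3.
Pivot on row 3; the z-row RHS becomes 10/3 − (-10/3)·2 = 10.
Next entering variable (most negative z-row entry -3): c.
Ratio test on column c — row 1: entry -2 ≤ 0; row 2: entry -1 ≤ 0; row 3: 2/(3/5) = 10/3. Minimum is 10/3 at row 3 (b leaves); pivot element 3/5.
After the second pivot the z-row RHS is 10 − (-3)·(10/3) = 20.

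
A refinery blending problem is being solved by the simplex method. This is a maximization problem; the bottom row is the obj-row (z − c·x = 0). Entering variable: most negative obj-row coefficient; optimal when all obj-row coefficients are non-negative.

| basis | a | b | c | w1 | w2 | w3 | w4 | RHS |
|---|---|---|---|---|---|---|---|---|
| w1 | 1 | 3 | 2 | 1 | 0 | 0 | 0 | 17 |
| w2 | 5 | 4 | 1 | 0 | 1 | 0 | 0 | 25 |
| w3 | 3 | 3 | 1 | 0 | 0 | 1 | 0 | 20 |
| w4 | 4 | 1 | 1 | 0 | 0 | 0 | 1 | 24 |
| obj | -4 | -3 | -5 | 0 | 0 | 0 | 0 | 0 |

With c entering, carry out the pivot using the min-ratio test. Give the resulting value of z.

85/2

Ratio test on column c — row 1: 17/2 = 17/2; row 2: 25/1 = 25; row 3: 20/1 = 20; row 4: 24/1 = 24. Minimum is 17/2 at row 1 (w1 leaves); pivot element 2.
Pivot on row 1; the obj-row RHS becomes 0 − (-5)·(17/2) = 85/2.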